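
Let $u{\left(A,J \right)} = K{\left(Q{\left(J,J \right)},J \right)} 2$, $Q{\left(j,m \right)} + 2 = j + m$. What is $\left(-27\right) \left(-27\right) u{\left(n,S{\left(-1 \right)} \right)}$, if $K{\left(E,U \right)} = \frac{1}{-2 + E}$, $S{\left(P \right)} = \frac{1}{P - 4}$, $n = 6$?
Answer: $- \frac{3645}{11} \approx -331.36$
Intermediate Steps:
$Q{\left(j,m \right)} = -2 + j + m$ ($Q{\left(j,m \right)} = -2 + \left(j + m\right) = -2 + j + m$)
$S{\left(P \right)} = \frac{1}{-4 + P}$
$u{\left(A,J \right)} = \frac{2}{-4 + 2 J}$ ($u{\left(A,J \right)} = \frac{1}{-2 + \left(-2 + J + J\right)} 2 = \frac{1}{-2 + \left(-2 + 2 J\right)} 2 = \frac{1}{-4 + 2 J} 2 = \frac{2}{-4 + 2 J}$)
$\left(-27\right) \left(-27\right) u{\left(n,S{\left(-1 \right)} \right)} = \frac{\left(-27\right) \left(-27\right)}{-2 + \frac{1}{-4 - 1}} = \frac{729}{-2 + \frac{1}{-5}} = \frac{729}{-2 - \frac{1}{5}} = \frac{729}{- \frac{11}{5}} = 729 \left(- \frac{5}{11}\right) = - \frac{3645}{11}$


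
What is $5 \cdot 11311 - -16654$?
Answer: $73209$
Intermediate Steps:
$5 \cdot 11311 - -16654 = 56555 + 16654 = 73209$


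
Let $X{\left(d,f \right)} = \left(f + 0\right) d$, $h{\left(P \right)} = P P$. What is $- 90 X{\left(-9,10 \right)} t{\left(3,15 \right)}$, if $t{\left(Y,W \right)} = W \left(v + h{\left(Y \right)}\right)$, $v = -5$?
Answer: $486000$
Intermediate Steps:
$h{\left(P \right)} = P^{2}$
$t{\left(Y,W \right)} = W \left(-5 + Y^{2}\right)$
$X{\left(d,f \right)} = d f$ ($X{\left(d,f \right)} = f d = d f$)
$- 90 X{\left(-9,10 \right)} t{\left(3,15 \right)} = - 90 \left(\left(-9\right) 10\right) 15 \left(-5 + 3^{2}\right) = \left(-90\right) \left(-90\right) 15 \left(-5 + 9\right) = 8100 \cdot 15 \cdot 4 = 8100 \cdot 60 = 486000$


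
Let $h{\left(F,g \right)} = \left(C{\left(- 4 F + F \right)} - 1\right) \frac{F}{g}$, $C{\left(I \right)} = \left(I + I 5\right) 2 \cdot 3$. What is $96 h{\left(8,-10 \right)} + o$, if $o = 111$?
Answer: $66543$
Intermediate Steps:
$C{\left(I \right)} = 36 I$ ($C{\left(I \right)} = \left(I + 5 I\right) 2 \cdot 3 = 6 I 2 \cdot 3 = 12 I 3 = 36 I$)
$h{\left(F,g \right)} = \frac{F \left(-1 - 108 F\right)}{g}$ ($h{\left(F,g \right)} = \left(36 \left(- 4 F + F\right) - 1\right) \frac{F}{g} = \left(36 \left(- 3 F\right) - 1\right) \frac{F}{g} = \left(- 108 F - 1\right) \frac{F}{g} = \left(-1 - 108 F\right) \frac{F}{g} = \frac{F \left(-1 - 108 F\right)}{g}$)
$96 h{\left(8,-10 \right)} + o = 96 \frac{8 \left(-1 - 864\right)}{-10} + 111 = 96 \cdot 8 \left(- \frac{1}{10}\right) \left(-1 - 864\right) + 111 = 96 \cdot 8 \left(- \frac{1}{10}\right) \left(-865\right) + 111 = 96 \cdot 692 + 111 = 66432 + 111 = 66543$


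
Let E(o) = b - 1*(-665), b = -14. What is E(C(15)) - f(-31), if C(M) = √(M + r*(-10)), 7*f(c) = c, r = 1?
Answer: 4588/7 ≈ 655.43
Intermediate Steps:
f(c) = c/7
C(M) = √(-10 + M) (C(M) = √(M + 1*(-10)) = √(M - 10) = √(-10 + M))
E(o) = 651 (E(o) = -14 - 1*(-665) = -14 + 665 = 651)
E(C(15)) - f(-31) = 651 - (-31)/7 = 651 - 1*(-31/7) = 651 + 31/7 = 4588/7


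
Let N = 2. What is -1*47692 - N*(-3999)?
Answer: -39694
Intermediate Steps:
-1*47692 - N*(-3999) = -1*47692 - 2*(-3999) = -47692 - 1*(-7998) = -47692 + 7998 = -39694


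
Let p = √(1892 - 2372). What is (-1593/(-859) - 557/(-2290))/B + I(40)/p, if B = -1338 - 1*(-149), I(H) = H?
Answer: -4126433/2338893790 - I*√30/3 ≈ -0.0017643 - 1.8257*I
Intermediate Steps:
p = 4*I*√30 (p = √(-480) = 4*I*√30 ≈ 21.909*I)
B = -1189 (B = -1338 + 149 = -1189)
(-1593/(-859) - 557/(-2290))/B + I(40)/p = (-1593/(-859) - 557/(-2290))/(-1189) + 40/((4*I*√30)) = (-1593*(-1/859) - 557*(-1/2290))*(-1/1189) + 40*(-I*√30/120) = (1593/859 + 557/2290)*(-1/1189) - I*√30/3 = (4126433/1967110)*(-1/1189) - I*√30/3 = -4126433/2338893790 - I*√30/3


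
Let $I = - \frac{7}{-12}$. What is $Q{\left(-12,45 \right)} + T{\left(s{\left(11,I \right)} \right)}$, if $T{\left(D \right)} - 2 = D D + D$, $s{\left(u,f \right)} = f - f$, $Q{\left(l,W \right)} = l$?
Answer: $-10$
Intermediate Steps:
$I = \frac{7}{12}$ ($I = \left(-7\right) \left(- \frac{1}{12}\right) = \frac{7}{12} \approx 0.58333$)
$s{\left(u,f \right)} = 0$
$T{\left(D \right)} = 2 + D + D^{2}$ ($T{\left(D \right)} = 2 + \left(D D + D\right) = 2 + \left(D^{2} + D\right) = 2 + \left(D + D^{2}\right) = 2 + D + D^{2}$)
$Q{\left(-12,45 \right)} + T{\left(s{\left(11,I \right)} \right)} = -12 + \left(2 + 0 + 0^{2}\right) = -12 + \left(2 + 0 + 0\right) = -12 + 2 = -10$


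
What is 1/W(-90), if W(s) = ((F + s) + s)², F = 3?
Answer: 1/31329 ≈ 3.1919e-5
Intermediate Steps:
W(s) = (3 + 2*s)² (W(s) = ((3 + s) + s)² = (3 + 2*s)²)
1/W(-90) = 1/((3 + 2*(-90))²) = 1/((3 - 180)²) = 1/((-177)²) = 1/31329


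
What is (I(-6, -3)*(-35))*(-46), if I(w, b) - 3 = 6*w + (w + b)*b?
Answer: -9660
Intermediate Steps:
I(w, b) = 3 + 6*w + b*(b + w) (I(w, b) = 3 + (6*w + (w + b)*b) = 3 + (6*w + (b + w)*b) = 3 + (6*w + b*(b + w)) = 3 + 6*w + b*(b + w))
(I(-6, -3)*(-35))*(-46) = ((3 + (-3)² + 6*(-6) - 3*(-6))*(-35))*(-46) = ((3 + 9 - 36 + 18)*(-35))*(-46) = -6*(-35)*(-46) = 210*(-46) = -9660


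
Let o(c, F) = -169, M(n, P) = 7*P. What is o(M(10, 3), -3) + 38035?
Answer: 37866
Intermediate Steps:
o(M(10, 3), -3) + 38035 = -169 + 38035 = 37866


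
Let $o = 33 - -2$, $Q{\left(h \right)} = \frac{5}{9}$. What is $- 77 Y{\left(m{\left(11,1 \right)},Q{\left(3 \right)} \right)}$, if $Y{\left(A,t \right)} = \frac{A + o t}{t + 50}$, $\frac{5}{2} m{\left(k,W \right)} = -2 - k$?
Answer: $- \frac{7051}{325} \approx -21.695$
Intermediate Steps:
$Q{\left(h \right)} = \frac{5}{9}$ ($Q{\left(h \right)} = 5 \cdot \frac{1}{9} = \frac{5}{9}$)
$o = 35$ ($o = 33 + 2 = 35$)
$m{\left(k,W \right)} = - \frac{4}{5} - \frac{2 k}{5}$ ($m{\left(k,W \right)} = \frac{2 \left(-2 - k\right)}{5} = - \frac{4}{5} - \frac{2 k}{5}$)
$Y{\left(A,t \right)} = \frac{A + 35 t}{50 + t}$ ($Y{\left(A,t \right)} = \frac{A + 35 t}{t + 50} = \frac{A + 35 t}{50 + t}$)
$- 77 Y{\left(m{\left(11,1 \right)},Q{\left(3 \right)} \right)} = - 77 \frac{\left(- \frac{4}{5} - \frac{22}{5}\right) + 35 \cdot \frac{5}{9}}{50 + \frac{5}{9}} = - 77 \frac{\left(- \frac{4}{5} - \frac{22}{5}\right) + \frac{175}{9}}{\frac{455}{9}} = - 77 \frac{9 \left(- \frac{26}{5} + \frac{175}{9}\right)}{455} = - 77 \cdot \frac{9}{455} \cdot \frac{641}{45} = \left(-77\right) \frac{641}{2275} = - \frac{7051}{325}$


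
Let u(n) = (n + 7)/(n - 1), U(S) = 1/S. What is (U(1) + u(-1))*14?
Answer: -28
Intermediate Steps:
u(n) = (7 + n)/(-1 + n)
(U(1) + u(-1))*14 = (1/1 + (7 - 1)/(-1 - 1))*14 = (1 + 6/(-2))*14 = (1 - ½*6)*14 = (1 - 3)*14 = -2*14 = -28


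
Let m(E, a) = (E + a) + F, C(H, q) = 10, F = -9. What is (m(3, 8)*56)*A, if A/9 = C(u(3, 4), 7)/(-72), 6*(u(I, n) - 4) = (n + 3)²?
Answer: -140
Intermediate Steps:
u(I, n) = 4 + (3 + n)²/6 (u(I, n) = 4 + (n + 3)²/6 = 4 + (3 + n)²/6)
m(E, a) = -9 + E + a (m(E, a) = (E + a) - 9 = -9 + E + a)
A = -5/4 (A = 9*(10/(-72)) = 9*(10*(-1/72)) = 9*(-5/36) = -5/4 ≈ -1.2500)
(m(3, 8)*56)*A = ((-9 + 3 + 8)*56)*(-5/4) = (2*56)*(-5/4) = 112*(-5/4) = -140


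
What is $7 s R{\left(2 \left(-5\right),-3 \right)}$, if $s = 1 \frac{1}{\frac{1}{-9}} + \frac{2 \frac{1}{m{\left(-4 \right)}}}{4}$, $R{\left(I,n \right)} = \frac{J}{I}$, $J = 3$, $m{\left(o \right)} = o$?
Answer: $\frac{1533}{80} \approx 19.163$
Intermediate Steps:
$R{\left(I,n \right)} = \frac{3}{I}$
$s = - \frac{73}{8}$ ($s = 1 \frac{1}{\frac{1}{-9}} + \frac{2 \frac{1}{-4}}{4} = 1 \frac{1}{- \frac{1}{9}} + 2 \left(- \frac{1}{4}\right) \frac{1}{4} = 1 \left(-9\right) - \frac{1}{8} = -9 - \frac{1}{8} = - \frac{73}{8} \approx -9.125$)
$7 s R{\left(2 \left(-5\right),-3 \right)} = 7 \left(- \frac{73}{8}\right) \frac{3}{2 \left(-5\right)} = - \frac{511 \frac{3}{-10}}{8} = - \frac{511 \cdot 3 \left(- \frac{1}{10}\right)}{8} = \left(- \frac{511}{8}\right) \left(- \frac{3}{10}\right) = \frac{1533}{80}$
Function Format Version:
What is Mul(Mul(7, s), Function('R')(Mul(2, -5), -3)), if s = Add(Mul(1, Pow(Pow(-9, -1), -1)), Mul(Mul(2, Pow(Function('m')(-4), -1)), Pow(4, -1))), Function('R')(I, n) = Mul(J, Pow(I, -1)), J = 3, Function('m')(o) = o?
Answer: Rational(1533, 80) ≈ 19.163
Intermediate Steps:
Function('R')(I, n) = Mul(3, Pow(I, -1))
s = Rational(-73, 8) (s = Add(Mul(1, Pow(Pow(-9, -1), -1)), Mul(Mul(2, Pow(-4, -1)), Pow(4, -1))) = Add(Mul(1, Pow(Rational(-1, 9), -1)), Mul(Mul(2, Rational(-1, 4)), Rational(1, 4))) = Add(Mul(1, -9), Mul(Rational(-1, 2), Rational(1, 4))) = Add(-9, Rational(-1, 8)) = Rational(-73, 8) ≈ -9.1250)
Mul(Mul(7, s), Function('R')(Mul(2, -5), -3)) = Mul(Mul(7, Rational(-73, 8)), Mul(3, Pow(Mul(2, -5), -1))) = Mul(Rational(-511, 8), Mul(3, Pow(-10, -1))) = Mul(Rational(-511, 8), Mul(3, Rational(-1, 10))) = Mul(Rational(-511, 8), Rational(-3, 10)) = Rational(1533, 80)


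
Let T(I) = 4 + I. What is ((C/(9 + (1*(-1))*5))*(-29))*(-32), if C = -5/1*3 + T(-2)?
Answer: -3016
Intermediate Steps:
C = -13 (C = -5/1*3 + (4 - 2) = -5*1*3 + 2 = -5*3 + 2 = -15 + 2 = -13)
((C/(9 + (1*(-1))*5))*(-29))*(-32) = ((-13/(9 + (1*(-1))*5))*(-29))*(-32) = ((-13/(9 - 1*5))*(-29))*(-32) = ((-13/(9 - 5))*(-29))*(-32) = ((-13/4)*(-29))*(-32) = (((1/4)*(-13))*(-29))*(-32) = -13/4*(-29)*(-32) = (377/4)*(-32) = -3016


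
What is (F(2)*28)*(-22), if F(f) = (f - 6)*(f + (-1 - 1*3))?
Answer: -4928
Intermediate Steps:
F(f) = (-6 + f)*(-4 + f) (F(f) = (-6 + f)*(f + (-1 - 3)) = (-6 + f)*(f - 4) = (-6 + f)*(-4 + f))
(F(2)*28)*(-22) = ((24 + 2**2 - 10*2)*28)*(-22) = ((24 + 4 - 20)*28)*(-22) = (8*28)*(-22) = 224*(-22) = -4928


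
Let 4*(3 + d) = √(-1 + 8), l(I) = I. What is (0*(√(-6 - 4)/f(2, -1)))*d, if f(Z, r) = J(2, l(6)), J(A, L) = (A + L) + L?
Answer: 0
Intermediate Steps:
J(A, L) = A + 2*L
d = -3 + √7/4 (d = -3 + √(-1 + 8)/4 = -3 + √7/4 ≈ -2.3386)
f(Z, r) = 14 (f(Z, r) = 2 + 2*6 = 2 + 12 = 14)
(0*(√(-6 - 4)/f(2, -1)))*d = (0*(√(-6 - 4)/14))*(-3 + √7/4) = (0*(√(-10)*(1/14)))*(-3 + √7/4) = (0*((I*√10)*(1/14)))*(-3 + √7/4) = (0*(I*√10/14))*(-3 + √7/4) = 0*(-3 + √7/4) = 0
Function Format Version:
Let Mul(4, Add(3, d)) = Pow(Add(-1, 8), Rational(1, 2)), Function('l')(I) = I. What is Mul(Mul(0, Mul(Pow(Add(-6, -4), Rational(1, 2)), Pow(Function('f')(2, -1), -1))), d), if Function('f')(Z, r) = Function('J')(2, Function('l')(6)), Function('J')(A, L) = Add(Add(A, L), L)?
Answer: 0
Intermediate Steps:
Function('J')(A, L) = Add(A, Mul(2, L))
d = Add(-3, Mul(Rational(1, 4), Pow(7, Rational(1, 2)))) (d = Add(-3, Mul(Rational(1, 4), Pow(Add(-1, 8), Rational(1, 2)))) = Add(-3, Mul(Rational(1, 4), Pow(7, Rational(1, 2)))) ≈ -2.3386)
Function('f')(Z, r) = 14 (Function('f')(Z, r) = Add(2, Mul(2, 6)) = Add(2, 12) = 14)
Mul(Mul(0, Mul(Pow(Add(-6, -4), Rational(1, 2)), Pow(Function('f')(2, -1), -1))), d) = Mul(Mul(0, Mul(Pow(Add(-6, -4), Rational(1, 2)), Pow(14, -1))), Add(-3, Mul(Rational(1, 4), Pow(7, Rational(1, 2))))) = Mul(Mul(0, Mul(Pow(-10, Rational(1, 2)), Rational(1, 14))), Add(-3, Mul(Rational(1, 4), Pow(7, Rational(1, 2))))) = Mul(Mul(0, Mul(Mul(I, Pow(10, Rational(1, 2))), Rational(1, 14))), Add(-3, Mul(Rational(1, 4), Pow(7, Rational(1, 2))))) = Mul(Mul(0, Mul(Rational(1, 14), I, Pow(10, Rational(1, 2)))), Add(-3, Mul(Rational(1, 4), Pow(7, Rational(1, 2))))) = Mul(0, Add(-3, Mul(Rational(1, 4), Pow(7, Rational(1, 2))))) = 0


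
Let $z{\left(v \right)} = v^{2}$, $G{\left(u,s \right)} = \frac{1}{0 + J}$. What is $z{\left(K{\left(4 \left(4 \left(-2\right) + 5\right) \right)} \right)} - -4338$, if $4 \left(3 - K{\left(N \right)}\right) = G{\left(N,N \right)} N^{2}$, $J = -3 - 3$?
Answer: $4419$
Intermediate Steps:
$J = -6$ ($J = -3 - 3 = -6$)
$G{\left(u,s \right)} = - \frac{1}{6}$ ($G{\left(u,s \right)} = \frac{1}{0 - 6} = \frac{1}{-6} = - \frac{1}{6}$)
$K{\left(N \right)} = 3 + \frac{N^{2}}{24}$ ($K{\left(N \right)} = 3 - \frac{\left(- \frac{1}{6}\right) N^{2}}{4} = 3 + \frac{N^{2}}{24}$)
$z{\left(K{\left(4 \left(4 \left(-2\right) + 5\right) \right)} \right)} - -4338 = \left(3 + \frac{\left(4 \left(4 \left(-2\right) + 5\right)\right)^{2}}{24}\right)^{2} - -4338 = \left(3 + \frac{\left(4 \left(-8 + 5\right)\right)^{2}}{24}\right)^{2} + 4338 = \left(3 + \frac{\left(4 \left(-3\right)\right)^{2}}{24}\right)^{2} + 4338 = \left(3 + \frac{\left(-12\right)^{2}}{24}\right)^{2} + 4338 = \left(3 + \frac{1}{24} \cdot 144\right)^{2} + 4338 = \left(3 + 6\right)^{2} + 4338 = 9^{2} + 4338 = 81 + 4338 = 4419$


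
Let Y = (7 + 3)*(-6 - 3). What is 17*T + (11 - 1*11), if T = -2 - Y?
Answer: 1496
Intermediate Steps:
Y = -90 (Y = 10*(-9) = -90)
T = 88 (T = -2 - 1*(-90) = -2 + 90 = 88)
17*T + (11 - 1*11) = 17*88 + (11 - 1*11) = 1496 + (11 - 11) = 1496 + 0 = 1496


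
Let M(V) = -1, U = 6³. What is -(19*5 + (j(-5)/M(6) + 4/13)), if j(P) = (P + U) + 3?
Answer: 1543/13 ≈ 118.69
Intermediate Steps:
U = 216
j(P) = 219 + P (j(P) = (P + 216) + 3 = (216 + P) + 3 = 219 + P)
-(19*5 + (j(-5)/M(6) + 4/13)) = -(19*5 + ((219 - 5)/(-1) + 4/13)) = -(95 + (214*(-1) + 4*(1/13))) = -(95 + (-214 + 4/13)) = -(95 - 2778/13) = -1*(-1543/13) = 1543/13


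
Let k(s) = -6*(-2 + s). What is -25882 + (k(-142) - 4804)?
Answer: -29822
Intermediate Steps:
k(s) = 12 - 6*s
-25882 + (k(-142) - 4804) = -25882 + ((12 - 6*(-142)) - 4804) = -25882 + ((12 + 852) - 4804) = -25882 + (864 - 4804) = -25882 - 3940 = -29822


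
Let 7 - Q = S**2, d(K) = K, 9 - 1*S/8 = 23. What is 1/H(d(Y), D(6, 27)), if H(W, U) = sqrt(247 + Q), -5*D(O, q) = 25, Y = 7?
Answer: -I*sqrt(12290)/12290 ≈ -0.0090204*I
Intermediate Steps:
S = -112 (S = 72 - 8*23 = 72 - 184 = -112)
D(O, q) = -5 (D(O, q) = -1/5*25 = -5)
Q = -12537 (Q = 7 - 1*(-112)**2 = 7 - 1*12544 = 7 - 12544 = -12537)
H(W, U) = I*sqrt(12290) (H(W, U) = sqrt(247 - 12537) = sqrt(-12290) = I*sqrt(12290))
1/H(d(Y), D(6, 27)) = 1/(I*sqrt(12290)) = -I*sqrt(12290)/12290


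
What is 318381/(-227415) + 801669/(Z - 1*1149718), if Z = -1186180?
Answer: -20359631/11679490 ≈ -1.7432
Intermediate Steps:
318381/(-227415) + 801669/(Z - 1*1149718) = 318381/(-227415) + 801669/(-1186180 - 1*1149718) = 318381*(-1/227415) + 801669/(-1186180 - 1149718) = -7/5 + 801669/(-2335898) = -7/5 + 801669*(-1/2335898) = -7/5 - 801669/2335898 = -20359631/11679490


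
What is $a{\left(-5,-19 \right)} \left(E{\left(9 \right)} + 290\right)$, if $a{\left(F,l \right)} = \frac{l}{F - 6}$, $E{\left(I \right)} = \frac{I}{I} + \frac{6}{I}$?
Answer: $\frac{16625}{33} \approx 503.79$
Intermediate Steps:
$E{\left(I \right)} = 1 + \frac{6}{I}$
$a{\left(F,l \right)} = \frac{l}{-6 + F}$
$a{\left(-5,-19 \right)} \left(E{\left(9 \right)} + 290\right) = - \frac{19}{-6 - 5} \left(\frac{6 + 9}{9} + 290\right) = - \frac{19}{-11} \left(\frac{1}{9} \cdot 15 + 290\right) = \left(-19\right) \left(- \frac{1}{11}\right) \left(\frac{5}{3} + 290\right) = \frac{19}{11} \cdot \frac{875}{3} = \frac{16625}{33}$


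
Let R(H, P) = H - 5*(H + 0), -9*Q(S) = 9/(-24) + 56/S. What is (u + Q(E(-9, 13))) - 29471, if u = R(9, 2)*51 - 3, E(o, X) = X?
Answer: -29306569/936 ≈ -31310.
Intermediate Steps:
Q(S) = 1/24 - 56/(9*S) (Q(S) = -(9/(-24) + 56/S)/9 = -(9*(-1/24) + 56/S)/9 = -(-3/8 + 56/S)/9 = 1/24 - 56/(9*S))
R(H, P) = -4*H (R(H, P) = H - 5*H = -4*H)
u = -1839 (u = -4*9*51 - 3 = -36*51 - 3 = -1836 - 3 = -1839)
(u + Q(E(-9, 13))) - 29471 = (-1839 + (1/72)*(-448 + 3*13)/13) - 29471 = (-1839 + (1/72)*(1/13)*(-448 + 39)) - 29471 = (-1839 + (1/72)*(1/13)*(-409)) - 29471 = (-1839 - 409/936) - 29471 = -1721713/936 - 29471 = -29306569/936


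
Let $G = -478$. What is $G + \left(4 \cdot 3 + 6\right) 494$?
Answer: $8414$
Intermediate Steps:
$G + \left(4 \cdot 3 + 6\right) 494 = -478 + \left(4 \cdot 3 + 6\right) 494 = -478 + \left(12 + 6\right) 494 = -478 + 18 \cdot 494 = -478 + 8892 = 8414$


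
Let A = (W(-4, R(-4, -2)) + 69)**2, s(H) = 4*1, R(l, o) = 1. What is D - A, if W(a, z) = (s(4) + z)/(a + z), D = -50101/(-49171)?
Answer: -2005922575/442539 ≈ -4532.8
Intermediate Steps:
s(H) = 4
D = 50101/49171 (D = -50101*(-1/49171) = 50101/49171 ≈ 1.0189)
W(a, z) = (4 + z)/(a + z)
A = 40804/9 (A = ((4 + 1)/(-4 + 1) + 69)**2 = (5/(-3) + 69)**2 = (-1/3*5 + 69)**2 = (-5/3 + 69)**2 = (202/3)**2 = 40804/9 ≈ 4533.8)
D - A = 50101/49171 - 1*40804/9 = 50101/49171 - 40804/9 = -2005922575/442539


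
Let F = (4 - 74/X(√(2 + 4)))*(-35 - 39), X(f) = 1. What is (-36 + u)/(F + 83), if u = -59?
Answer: -5/277 ≈ -0.018051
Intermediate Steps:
F = 5180 (F = (4 - 74/1)*(-35 - 39) = (4 - 74*1)*(-74) = (4 - 74)*(-74) = -70*(-74) = 5180)
(-36 + u)/(F + 83) = (-36 - 59)/(5180 + 83) = -95/5263 = (1/5263)*(-95) = -5/277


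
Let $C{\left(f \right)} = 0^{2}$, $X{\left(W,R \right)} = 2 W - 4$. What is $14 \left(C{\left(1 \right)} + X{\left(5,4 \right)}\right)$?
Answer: $84$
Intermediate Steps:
$X{\left(W,R \right)} = -4 + 2 W$
$C{\left(f \right)} = 0$
$14 \left(C{\left(1 \right)} + X{\left(5,4 \right)}\right) = 14 \left(0 + \left(-4 + 2 \cdot 5\right)\right) = 14 \left(0 + \left(-4 + 10\right)\right) = 14 \left(0 + 6\right) = 14 \cdot 6 = 84$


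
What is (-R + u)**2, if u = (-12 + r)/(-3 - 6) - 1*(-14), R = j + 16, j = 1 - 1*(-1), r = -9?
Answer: 25/9 ≈ 2.7778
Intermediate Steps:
j = 2 (j = 1 + 1 = 2)
R = 18 (R = 2 + 16 = 18)
u = 49/3 (u = (-12 - 9)/(-3 - 6) - 1*(-14) = -21/(-9) + 14 = -21*(-1/9) + 14 = 7/3 + 14 = 49/3 ≈ 16.333)
(-R + u)**2 = (-1*18 + 49/3)**2 = (-18 + 49/3)**2 = (-5/3)**2 = 25/9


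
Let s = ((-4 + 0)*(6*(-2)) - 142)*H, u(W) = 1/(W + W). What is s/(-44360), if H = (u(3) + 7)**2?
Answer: 86903/798480 ≈ 0.10884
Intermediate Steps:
u(W) = 1/(2*W)
H = 1849/36 (H = ((1/2)/3 + 7)**2 = ((1/2)*(1/3) + 7)**2 = (1/6 + 7)**2 = (43/6)**2 = 1849/36 ≈ 51.361)
s = -86903/18 (s = ((-4 + 0)*(6*(-2)) - 142)*(1849/36) = (-4*(-12) - 142)*(1849/36) = (48 - 142)*(1849/36) = -94*1849/36 = -86903/18 ≈ -4827.9)
s/(-44360) = -86903/18/(-44360) = -86903/18*(-1/44360) = 86903/798480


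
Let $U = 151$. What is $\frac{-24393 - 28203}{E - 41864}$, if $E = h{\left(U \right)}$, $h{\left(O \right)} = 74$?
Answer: $\frac{8766}{6965} \approx 1.2586$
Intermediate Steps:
$E = 74$
$\frac{-24393 - 28203}{E - 41864} = \frac{-24393 - 28203}{74 - 41864} = - \frac{52596}{-41790} = \left(-52596\right) \left(- \frac{1}{41790}\right) = \frac{8766}{6965}$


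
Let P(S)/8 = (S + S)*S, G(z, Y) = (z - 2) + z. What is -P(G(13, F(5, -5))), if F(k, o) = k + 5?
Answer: -9216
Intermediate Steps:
F(k, o) = 5 + k
G(z, Y) = -2 + 2*z (G(z, Y) = (-2 + z) + z = -2 + 2*z)
P(S) = 16*S² (P(S) = 8*((S + S)*S) = 8*((2*S)*S) = 8*(2*S²) = 16*S²)
-P(G(13, F(5, -5))) = -16*(-2 + 2*13)² = -16*(-2 + 26)² = -16*24² = -16*576 = -1*9216 = -9216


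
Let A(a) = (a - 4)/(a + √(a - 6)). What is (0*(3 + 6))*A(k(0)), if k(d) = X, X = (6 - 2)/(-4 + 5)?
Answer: 0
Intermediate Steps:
X = 4 (X = 4/1 = 4*1 = 4)
k(d) = 4
A(a) = (-4 + a)/(a + √(-6 + a))
(0*(3 + 6))*A(k(0)) = (0*(3 + 6))*((-4 + 4)/(4 + √(-6 + 4))) = (0*9)*(0/(4 + √(-2))) = 0*(0/(4 + I*√2)) = 0*0 = 0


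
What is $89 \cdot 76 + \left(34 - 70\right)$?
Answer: $6728$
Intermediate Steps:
$89 \cdot 76 + \left(34 - 70\right) = 6764 - 36 = 6728$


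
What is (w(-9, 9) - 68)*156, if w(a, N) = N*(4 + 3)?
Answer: -780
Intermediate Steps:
w(a, N) = 7*N (w(a, N) = N*7 = 7*N)
(w(-9, 9) - 68)*156 = (7*9 - 68)*156 = (63 - 68)*156 = -5*156 = -780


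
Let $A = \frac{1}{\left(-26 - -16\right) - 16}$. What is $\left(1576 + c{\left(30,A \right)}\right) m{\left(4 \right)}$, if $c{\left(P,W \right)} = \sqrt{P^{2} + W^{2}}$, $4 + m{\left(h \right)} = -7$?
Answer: $-17336 - \frac{11 \sqrt{608401}}{26} \approx -17666.0$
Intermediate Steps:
$m{\left(h \right)} = -11$ ($m{\left(h \right)} = -4 - 7 = -11$)
$A = - \frac{1}{26}$ ($A = \frac{1}{\left(-26 + 16\right) - 16} = \frac{1}{-10 - 16} = \frac{1}{-26} = - \frac{1}{26} \approx -0.038462$)
$\left(1576 + c{\left(30,A \right)}\right) m{\left(4 \right)} = \left(1576 + \sqrt{30^{2} + \left(- \frac{1}{26}\right)^{2}}\right) \left(-11\right) = \left(1576 + \sqrt{900 + \frac{1}{676}}\right) \left(-11\right) = \left(1576 + \sqrt{\frac{608401}{676}}\right) \left(-11\right) = \left(1576 + \frac{\sqrt{608401}}{26}\right) \left(-11\right) = -17336 - \frac{11 \sqrt{608401}}{26}$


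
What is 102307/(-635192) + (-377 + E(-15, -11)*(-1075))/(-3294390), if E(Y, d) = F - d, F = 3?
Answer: -163620025373/1046285086440 ≈ -0.15638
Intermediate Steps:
E(Y, d) = 3 - d
102307/(-635192) + (-377 + E(-15, -11)*(-1075))/(-3294390) = 102307/(-635192) + (-377 + (3 - 1*(-11))*(-1075))/(-3294390) = 102307*(-1/635192) + (-377 + (3 + 11)*(-1075))*(-1/3294390) = -102307/635192 + (-377 + 14*(-1075))*(-1/3294390) = -102307/635192 + (-377 - 15050)*(-1/3294390) = -102307/635192 - 15427*(-1/3294390) = -102307/635192 + 15427/3294390 = -163620025373/1046285086440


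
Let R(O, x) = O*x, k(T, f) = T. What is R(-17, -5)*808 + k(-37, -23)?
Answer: 68643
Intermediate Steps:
R(-17, -5)*808 + k(-37, -23) = -17*(-5)*808 - 37 = 85*808 - 37 = 68680 - 37 = 68643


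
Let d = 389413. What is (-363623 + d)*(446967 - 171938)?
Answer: 7092997910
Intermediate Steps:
(-363623 + d)*(446967 - 171938) = (-363623 + 389413)*(446967 - 171938) = 25790*275029 = 7092997910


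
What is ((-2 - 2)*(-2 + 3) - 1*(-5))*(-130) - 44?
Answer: -174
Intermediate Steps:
((-2 - 2)*(-2 + 3) - 1*(-5))*(-130) - 44 = (-4*1 + 5)*(-130) - 44 = (-4 + 5)*(-130) - 44 = 1*(-130) - 44 = -130 - 44 = -174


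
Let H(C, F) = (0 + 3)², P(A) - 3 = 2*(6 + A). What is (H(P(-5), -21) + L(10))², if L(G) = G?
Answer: 361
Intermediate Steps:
P(A) = 15 + 2*A (P(A) = 3 + 2*(6 + A) = 3 + (12 + 2*A) = 15 + 2*A)
H(C, F) = 9 (H(C, F) = 3² = 9)
(H(P(-5), -21) + L(10))² = (9 + 10)² = 19² = 361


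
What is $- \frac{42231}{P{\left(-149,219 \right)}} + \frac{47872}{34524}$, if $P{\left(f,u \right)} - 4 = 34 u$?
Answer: $- \frac{275334161}{64300950} \approx -4.282$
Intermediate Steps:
$P{\left(f,u \right)} = 4 + 34 u$
$- \frac{42231}{P{\left(-149,219 \right)}} + \frac{47872}{34524} = - \frac{42231}{4 + 34 \cdot 219} + \frac{47872}{34524} = - \frac{42231}{4 + 7446} + 47872 \cdot \frac{1}{34524} = - \frac{42231}{7450} + \frac{11968}{8631} = - \frac{275334161}{64300950}$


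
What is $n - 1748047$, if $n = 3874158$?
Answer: $2126111$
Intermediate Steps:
$n - 1748047 = 3874158 - 1748047 = 2126111$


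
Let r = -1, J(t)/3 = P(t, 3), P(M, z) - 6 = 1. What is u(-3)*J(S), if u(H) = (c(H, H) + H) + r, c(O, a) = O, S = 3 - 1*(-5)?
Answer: -147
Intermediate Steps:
S = 8 (S = 3 + 5 = 8)
P(M, z) = 7 (P(M, z) = 6 + 1 = 7)
J(t) = 21 (J(t) = 3*7 = 21)
u(H) = -1 + 2*H (u(H) = (H + H) - 1 = 2*H - 1 = -1 + 2*H)
u(-3)*J(S) = (-1 + 2*(-3))*21 = (-1 - 6)*21 = -7*21 = -147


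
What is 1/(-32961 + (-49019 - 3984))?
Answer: -1/85964 ≈ -1.1633e-5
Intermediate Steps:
1/(-32961 + (-49019 - 3984)) = 1/(-32961 - 53003) = 1/(-85964) = -1/85964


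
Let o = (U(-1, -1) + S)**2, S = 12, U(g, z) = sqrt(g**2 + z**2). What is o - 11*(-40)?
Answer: 586 + 24*sqrt(2) ≈ 619.94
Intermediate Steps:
o = (12 + sqrt(2))**2 (o = (sqrt((-1)**2 + (-1)**2) + 12)**2 = (sqrt(1 + 1) + 12)**2 = (sqrt(2) + 12)**2 = (12 + sqrt(2))**2 ≈ 179.94)
o - 11*(-40) = (12 + sqrt(2))**2 - 11*(-40) = (12 + sqrt(2))**2 - 1*(-440) = (12 + sqrt(2))**2 + 440 = 440 + (12 + sqrt(2))**2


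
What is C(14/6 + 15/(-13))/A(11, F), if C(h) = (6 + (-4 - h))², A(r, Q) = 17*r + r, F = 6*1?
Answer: 512/150579 ≈ 0.0034002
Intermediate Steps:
F = 6
A(r, Q) = 18*r
C(h) = (2 - h)²
C(14/6 + 15/(-13))/A(11, F) = (-2 + (14/6 + 15/(-13)))²/((18*11)) = (-2 + (14*(⅙) + 15*(-1/13)))²/198 = (-2 + (7/3 - 15/13))²*(1/198) = (-2 + 46/39)²*(1/198) = (-32/39)²*(1/198) = (1024/1521)*(1/198) = 512/150579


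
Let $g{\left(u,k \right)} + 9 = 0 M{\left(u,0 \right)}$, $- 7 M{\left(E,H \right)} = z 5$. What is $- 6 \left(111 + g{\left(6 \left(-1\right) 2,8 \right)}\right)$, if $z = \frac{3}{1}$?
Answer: $-612$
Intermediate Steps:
$z = 3$ ($z = 3 \cdot 1 = 3$)
$M{\left(E,H \right)} = - \frac{15}{7}$ ($M{\left(E,H \right)} = - \frac{3 \cdot 5}{7} = \left(- \frac{1}{7}\right) 15 = - \frac{15}{7}$)
$g{\left(u,k \right)} = -9$ ($g{\left(u,k \right)} = -9 + 0 \left(- \frac{15}{7}\right) = -9 + 0 = -9$)
$- 6 \left(111 + g{\left(6 \left(-1\right) 2,8 \right)}\right) = - 6 \left(111 - 9\right) = \left(-6\right) 102 = -612$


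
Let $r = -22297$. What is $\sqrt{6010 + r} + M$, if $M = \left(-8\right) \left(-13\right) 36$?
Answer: $3744 + i \sqrt{16287} \approx 3744.0 + 127.62 i$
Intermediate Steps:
$M = 3744$ ($M = 104 \cdot 36 = 3744$)
$\sqrt{6010 + r} + M = \sqrt{6010 - 22297} + 3744 = \sqrt{-16287} + 3744 = i \sqrt{16287} + 3744 = 3744 + i \sqrt{16287}$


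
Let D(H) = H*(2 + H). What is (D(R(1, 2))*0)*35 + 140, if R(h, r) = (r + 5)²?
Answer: 140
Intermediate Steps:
R(h, r) = (5 + r)²
(D(R(1, 2))*0)*35 + 140 = (((5 + 2)²*(2 + (5 + 2)²))*0)*35 + 140 = ((7²*(2 + 7²))*0)*35 + 140 = ((49*(2 + 49))*0)*35 + 140 = ((49*51)*0)*35 + 140 = (2499*0)*35 + 140 = 0*35 + 140 = 0 + 140 = 140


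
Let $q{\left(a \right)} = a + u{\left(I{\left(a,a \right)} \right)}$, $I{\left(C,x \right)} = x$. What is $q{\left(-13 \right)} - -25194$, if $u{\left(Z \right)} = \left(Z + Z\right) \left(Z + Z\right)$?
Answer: $25857$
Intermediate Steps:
$u{\left(Z \right)} = 4 Z^{2}$ ($u{\left(Z \right)} = 2 Z 2 Z = 4 Z^{2}$)
$q{\left(a \right)} = a + 4 a^{2}$
$q{\left(-13 \right)} - -25194 = - 13 \left(1 + 4 \left(-13\right)\right) - -25194 = - 13 \left(1 - 52\right) + 25194 = \left(-13\right) \left(-51\right) + 25194 = 663 + 25194 = 25857$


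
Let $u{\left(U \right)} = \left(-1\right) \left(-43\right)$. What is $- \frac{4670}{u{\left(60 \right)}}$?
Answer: $- \frac{4670}{43} \approx -108.6$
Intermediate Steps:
$u{\left(U \right)} = 43$
$- \frac{4670}{u{\left(60 \right)}} = - \frac{4670}{43}$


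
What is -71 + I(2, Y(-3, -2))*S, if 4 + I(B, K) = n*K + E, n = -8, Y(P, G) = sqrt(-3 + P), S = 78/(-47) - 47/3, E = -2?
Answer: 1549/47 + 19544*I*sqrt(6)/141 ≈ 32.957 + 339.52*I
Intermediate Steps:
S = -2443/141 (S = 78*(-1/47) - 47*1/3 = -78/47 - 47/3 = -2443/141 ≈ -17.326)
I(B, K) = -6 - 8*K (I(B, K) = -4 + (-8*K - 2) = -4 + (-2 - 8*K) = -6 - 8*K)
-71 + I(2, Y(-3, -2))*S = -71 + (-6 - 8*sqrt(-3 - 3))*(-2443/141) = -71 + (-6 - 8*I*sqrt(6))*(-2443/141) = -71 + (4886/47 + 19544*I*sqrt(6)/141) = 1549/47 + 19544*I*sqrt(6)/141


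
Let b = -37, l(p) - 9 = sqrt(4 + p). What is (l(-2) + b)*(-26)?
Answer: 728 - 26*sqrt(2) ≈ 691.23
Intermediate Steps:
l(p) = 9 + sqrt(4 + p)
(l(-2) + b)*(-26) = ((9 + sqrt(4 - 2)) - 37)*(-26) = ((9 + sqrt(2)) - 37)*(-26) = (-28 + sqrt(2))*(-26) = 728 - 26*sqrt(2)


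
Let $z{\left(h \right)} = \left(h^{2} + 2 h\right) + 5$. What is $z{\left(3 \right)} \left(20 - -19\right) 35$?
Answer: $27300$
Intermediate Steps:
$z{\left(h \right)} = 5 + h^{2} + 2 h$
$z{\left(3 \right)} \left(20 - -19\right) 35 = \left(5 + 3^{2} + 2 \cdot 3\right) \left(20 - -19\right) 35 = \left(5 + 9 + 6\right) \left(20 + 19\right) 35 = 20 \cdot 39 \cdot 35 = 780 \cdot 35 = 27300$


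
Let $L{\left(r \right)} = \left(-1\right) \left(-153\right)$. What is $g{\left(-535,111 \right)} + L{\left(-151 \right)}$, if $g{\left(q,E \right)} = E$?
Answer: $264$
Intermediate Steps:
$L{\left(r \right)} = 153$
$g{\left(-535,111 \right)} + L{\left(-151 \right)} = 111 + 153 = 264$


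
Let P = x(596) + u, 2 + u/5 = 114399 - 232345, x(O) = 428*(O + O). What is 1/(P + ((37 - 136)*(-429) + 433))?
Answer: -1/36660 ≈ -2.7278e-5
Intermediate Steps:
x(O) = 856*O (x(O) = 428*(2*O) = 856*O)
u = -589740 (u = -10 + 5*(114399 - 232345) = -10 + 5*(-117946) = -10 - 589730 = -589740)
P = -79564 (P = 856*596 - 589740 = 510176 - 589740 = -79564)
1/(P + ((37 - 136)*(-429) + 433)) = 1/(-79564 + ((37 - 136)*(-429) + 433)) = 1/(-79564 + (-99*(-429) + 433)) = 1/(-79564 + (42471 + 433)) = 1/(-79564 + 42904) = 1/(-36660) = -1/36660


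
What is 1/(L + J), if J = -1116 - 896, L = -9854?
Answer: -1/11866 ≈ -8.4274e-5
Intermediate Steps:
J = -2012
1/(L + J) = 1/(-9854 - 2012) = 1/(-11866) = -1/11866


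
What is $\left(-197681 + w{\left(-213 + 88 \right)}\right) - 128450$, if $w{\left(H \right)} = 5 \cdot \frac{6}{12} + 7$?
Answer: $- \frac{652243}{2} \approx -3.2612 \cdot 10^{5}$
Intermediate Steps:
$w{\left(H \right)} = \frac{19}{2}$ ($w{\left(H \right)} = 5 \cdot 6 \cdot \frac{1}{12} + 7 = 5 \cdot \frac{1}{2} + 7 = \frac{5}{2} + 7 = \frac{19}{2}$)
$\left(-197681 + w{\left(-213 + 88 \right)}\right) - 128450 = \left(-197681 + \frac{19}{2}\right) - 128450 = - \frac{395343}{2} - 128450 = - \frac{652243}{2}$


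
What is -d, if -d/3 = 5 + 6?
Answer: 33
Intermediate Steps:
d = -33 (d = -3*(5 + 6) = -3*11 = -33)
-d = -1*(-33) = 33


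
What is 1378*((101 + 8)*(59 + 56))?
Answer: 17273230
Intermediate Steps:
1378*((101 + 8)*(59 + 56)) = 1378*(109*115) = 1378*12535 = 17273230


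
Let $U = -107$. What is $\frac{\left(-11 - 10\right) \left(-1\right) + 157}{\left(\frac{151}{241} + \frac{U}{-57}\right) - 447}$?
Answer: $- \frac{2445186}{6106045} \approx -0.40045$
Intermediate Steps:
$\frac{\left(-11 - 10\right) \left(-1\right) + 157}{\left(\frac{151}{241} + \frac{U}{-57}\right) - 447} = \frac{\left(-11 - 10\right) \left(-1\right) + 157}{\left(\frac{151}{241} - \frac{107}{-57}\right) - 447} = \frac{\left(-21\right) \left(-1\right) + 157}{\left(151 \cdot \frac{1}{241} - - \frac{107}{57}\right) - 447} = \frac{21 + 157}{\left(\frac{151}{241} + \frac{107}{57}\right) - 447} = \frac{178}{\frac{34394}{13737} - 447} = \frac{178}{- \frac{6106045}{13737}} = 178 \left(- \frac{13737}{6106045}\right) = - \frac{2445186}{6106045}$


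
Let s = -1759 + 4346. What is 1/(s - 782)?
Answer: 1/1805 ≈ 0.00055402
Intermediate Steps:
s = 2587
1/(s - 782) = 1/(2587 - 782) = 1/1805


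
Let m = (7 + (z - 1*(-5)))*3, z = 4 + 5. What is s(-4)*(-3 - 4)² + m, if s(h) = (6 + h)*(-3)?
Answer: -231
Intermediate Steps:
z = 9
s(h) = -18 - 3*h
m = 63 (m = (7 + (9 - 1*(-5)))*3 = (7 + (9 + 5))*3 = (7 + 14)*3 = 21*3 = 63)
s(-4)*(-3 - 4)² + m = (-18 - 3*(-4))*(-3 - 4)² + 63 = (-18 + 12)*(-7)² + 63 = -6*49 + 63 = -294 + 63 = -231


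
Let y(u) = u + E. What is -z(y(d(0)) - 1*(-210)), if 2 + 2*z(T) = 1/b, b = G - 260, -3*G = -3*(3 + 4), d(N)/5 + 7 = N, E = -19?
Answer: 507/506 ≈ 1.0020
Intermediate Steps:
d(N) = -35 + 5*N
y(u) = -19 + u (y(u) = u - 19 = -19 + u)
G = 7 (G = -(-1)*(3 + 4) = -(-1)*7 = -⅓*(-21) = 7)
b = -253 (b = 7 - 260 = -253)
z(T) = -507/506 (z(T) = -1 + (½)/(-253) = -1 + (½)*(-1/253) = -1 - 1/506 = -507/506)
-z(y(d(0)) - 1*(-210)) = -1*(-507/506) = 507/506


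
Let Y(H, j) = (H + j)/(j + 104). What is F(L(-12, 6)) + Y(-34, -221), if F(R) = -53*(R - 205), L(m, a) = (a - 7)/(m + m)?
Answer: 1129957/104 ≈ 10865.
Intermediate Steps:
L(m, a) = (-7 + a)/(2*m) (L(m, a) = (-7 + a)/((2*m)) = (-7 + a)*(1/(2*m)) = (-7 + a)/(2*m))
Y(H, j) = (H + j)/(104 + j)
F(R) = 10865 - 53*R (F(R) = -53*(-205 + R) = 10865 - 53*R)
F(L(-12, 6)) + Y(-34, -221) = (10865 - 53*(-7 + 6)/(2*(-12))) + (-34 - 221)/(104 - 221) = (10865 - 53*(-1)*(-1)/(2*12)) - 255/(-117) = (10865 - 53*1/24) - 1/117*(-255) = (10865 - 53/24) + 85/39 = 260707/24 + 85/39 = 1129957/104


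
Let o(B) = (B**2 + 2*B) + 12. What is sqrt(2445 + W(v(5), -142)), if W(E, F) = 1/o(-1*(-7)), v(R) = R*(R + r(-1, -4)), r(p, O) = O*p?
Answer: 4*sqrt(34383)/15 ≈ 49.447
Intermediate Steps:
o(B) = 12 + B**2 + 2*B
v(R) = R*(4 + R) (v(R) = R*(R - 4*(-1)) = R*(R + 4) = R*(4 + R))
W(E, F) = 1/75 (W(E, F) = 1/(12 + (-1*(-7))**2 + 2*(-1*(-7))) = 1/(12 + 7**2 + 2*7) = 1/(12 + 49 + 14) = 1/75)
sqrt(2445 + W(v(5), -142)) = sqrt(2445 + 1/75) = sqrt(183376/75) = 4*sqrt(34383)/15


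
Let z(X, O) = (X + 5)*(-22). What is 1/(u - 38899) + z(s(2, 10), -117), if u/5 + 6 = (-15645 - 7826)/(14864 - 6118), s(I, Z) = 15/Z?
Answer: -48704434373/340590389 ≈ -143.00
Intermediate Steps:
u = -379735/8746 (u = -30 + 5*((-15645 - 7826)/(14864 - 6118)) = -30 + 5*(-23471/8746) = -30 - 117355/8746 = -379735/8746 ≈ -43.418)
z(X, O) = -110 - 22*X (z(X, O) = (5 + X)*(-22) = -110 - 22*X)
1/(u - 38899) + z(s(2, 10), -117) = 1/(-379735/8746 - 38899) + (-110 - 330/10) = 1/(-340590389/8746) + (-110 - 330/10) = -8746/340590389 + (-110 - 22*3/2) = -8746/340590389 + (-110 - 33) = -8746/340590389 - 143 = -48704434373/340590389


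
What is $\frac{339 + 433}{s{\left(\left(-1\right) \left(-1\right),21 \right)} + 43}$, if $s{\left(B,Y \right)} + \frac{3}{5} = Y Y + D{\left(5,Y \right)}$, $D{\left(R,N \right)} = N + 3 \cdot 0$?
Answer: $\frac{1930}{1261} \approx 1.5305$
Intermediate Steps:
$D{\left(R,N \right)} = N$ ($D{\left(R,N \right)} = N + 0 = N$)
$s{\left(B,Y \right)} = - \frac{3}{5} + Y + Y^{2}$ ($s{\left(B,Y \right)} = - \frac{3}{5} + \left(Y Y + Y\right) = - \frac{3}{5} + \left(Y^{2} + Y\right) = - \frac{3}{5} + \left(Y + Y^{2}\right) = - \frac{3}{5} + Y + Y^{2}$)
$\frac{339 + 433}{s{\left(\left(-1\right) \left(-1\right),21 \right)} + 43} = \frac{339 + 433}{\left(- \frac{3}{5} + 21 + 21^{2}\right) + 43} = \frac{772}{\left(- \frac{3}{5} + 21 + 441\right) + 43} = \frac{772}{\frac{2307}{5} + 43} = \frac{772}{\frac{2522}{5}} = 772 \cdot \frac{5}{2522} = \frac{1930}{1261}$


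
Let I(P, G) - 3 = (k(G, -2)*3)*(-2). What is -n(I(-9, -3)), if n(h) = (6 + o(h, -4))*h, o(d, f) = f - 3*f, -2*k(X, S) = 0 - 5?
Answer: 168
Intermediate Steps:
k(X, S) = 5/2 (k(X, S) = -(0 - 5)/2 = -½*(-5) = 5/2)
o(d, f) = -2*f
I(P, G) = -12 (I(P, G) = 3 + ((5/2)*3)*(-2) = 3 + (15/2)*(-2) = 3 - 15 = -12)
n(h) = 14*h (n(h) = (6 - 2*(-4))*h = (6 + 8)*h = 14*h)
-n(I(-9, -3)) = -14*(-12) = -1*(-168) = 168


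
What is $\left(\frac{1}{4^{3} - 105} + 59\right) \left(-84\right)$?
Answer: $- \frac{203112}{41} \approx -4954.0$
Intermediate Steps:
$\left(\frac{1}{4^{3} - 105} + 59\right) \left(-84\right) = \left(\frac{1}{64 - 105} + 59\right) \left(-84\right) = \left(\frac{1}{-41} + 59\right) \left(-84\right) = \left(- \frac{1}{41} + 59\right) \left(-84\right) = \frac{2418}{41} \left(-84\right) = - \frac{203112}{41}$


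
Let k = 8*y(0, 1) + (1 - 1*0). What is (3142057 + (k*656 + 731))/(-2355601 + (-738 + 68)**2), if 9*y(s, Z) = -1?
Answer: -28285748/17160309 ≈ -1.6483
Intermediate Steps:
y(s, Z) = -1/9 (y(s, Z) = (1/9)*(-1) = -1/9)
k = 1/9 (k = 8*(-1/9) + (1 - 1*0) = -8/9 + (1 + 0) = -8/9 + 1 = 1/9 ≈ 0.11111)
(3142057 + (k*656 + 731))/(-2355601 + (-738 + 68)**2) = (3142057 + ((1/9)*656 + 731))/(-2355601 + (-738 + 68)**2) = (3142057 + (656/9 + 731))/(-2355601 + (-670)**2) = (3142057 + 7235/9)/(-2355601 + 448900) = (28285748/9)/(-1906701) = (28285748/9)*(-1/1906701) = -28285748/17160309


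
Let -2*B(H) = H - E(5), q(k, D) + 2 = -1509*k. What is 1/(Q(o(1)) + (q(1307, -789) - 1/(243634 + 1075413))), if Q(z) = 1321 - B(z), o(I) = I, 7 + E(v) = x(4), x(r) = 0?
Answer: -1319047/2599762494181 ≈ -5.0737e-7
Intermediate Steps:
q(k, D) = -2 - 1509*k
E(v) = -7 (E(v) = -7 + 0 = -7)
B(H) = -7/2 - H/2 (B(H) = -(H - 1*(-7))/2 = -(H + 7)/2 = -(7 + H)/2 = -7/2 - H/2)
Q(z) = 2649/2 + z/2 (Q(z) = 1321 - (-7/2 - z/2) = 1321 + (7/2 + z/2) = 2649/2 + z/2)
1/(Q(o(1)) + (q(1307, -789) - 1/(243634 + 1075413))) = 1/((2649/2 + (½)*1) + ((-2 - 1509*1307) - 1/(243634 + 1075413))) = 1/((2649/2 + ½) + ((-2 - 1972263) - 1/1319047)) = 1/(1325 + (-1972265 - 1*1/1319047)) = 1/(1325 + (-1972265 - 1/1319047)) = 1/(1325 - 2601510231456/1319047) = 1/(-2599762494181/1319047) = -1319047/2599762494181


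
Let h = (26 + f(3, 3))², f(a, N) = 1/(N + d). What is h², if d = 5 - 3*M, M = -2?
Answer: 17748900625/38416 ≈ 4.6202e+5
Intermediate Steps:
d = 11 (d = 5 - 3*(-2) = 5 + 6 = 11)
f(a, N) = 1/(11 + N) (f(a, N) = 1/(N + 11) = 1/(11 + N))
h = 133225/196 (h = (26 + 1/(11 + 3))² = (26 + 1/14)² = (365/14)² = 133225/196 ≈ 679.72)
h² = (133225/196)² = 17748900625/38416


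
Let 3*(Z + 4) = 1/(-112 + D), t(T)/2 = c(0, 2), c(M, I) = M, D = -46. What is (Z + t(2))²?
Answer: 3598609/224676 ≈ 16.017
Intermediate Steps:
t(T) = 0 (t(T) = 2*0 = 0)
Z = -1897/474 (Z = -4 + 1/(3*(-112 - 46)) = -4 + (⅓)/(-158) = -4 + (⅓)*(-1/158) = -4 - 1/474 = -1897/474 ≈ -4.0021)
(Z + t(2))² = (-1897/474 + 0)² = (-1897/474)² = 3598609/224676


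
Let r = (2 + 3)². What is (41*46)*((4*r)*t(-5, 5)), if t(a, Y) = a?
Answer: -943000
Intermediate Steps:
r = 25 (r = 5² = 25)
(41*46)*((4*r)*t(-5, 5)) = (41*46)*((4*25)*(-5)) = 1886*(100*(-5)) = 1886*(-500) = -943000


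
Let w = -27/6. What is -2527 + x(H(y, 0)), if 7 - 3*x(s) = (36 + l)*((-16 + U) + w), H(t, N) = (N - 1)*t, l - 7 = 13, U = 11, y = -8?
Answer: -7042/3 ≈ -2347.3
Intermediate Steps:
w = -9/2 (w = -27*⅙ = -9/2 ≈ -4.5000)
l = 20 (l = 7 + 13 = 20)
H(t, N) = t*(-1 + N) (H(t, N) = (-1 + N)*t = t*(-1 + N))
x(s) = 539/3 (x(s) = 7/3 - (36 + 20)*((-16 + 11) - 9/2)/3 = 7/3 - 56*(-5 - 9/2)/3 = 7/3 - 56*(-19)/(3*2) = 7/3 - ⅓*(-532) = 7/3 + 532/3 = 539/3)
-2527 + x(H(y, 0)) = -2527 + 539/3 = -7042/3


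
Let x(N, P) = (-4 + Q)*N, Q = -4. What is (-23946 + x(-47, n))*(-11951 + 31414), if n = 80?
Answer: -458742910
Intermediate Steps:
x(N, P) = -8*N (x(N, P) = (-4 - 4)*N = -8*N)
(-23946 + x(-47, n))*(-11951 + 31414) = (-23946 - 8*(-47))*(-11951 + 31414) = (-23946 + 376)*19463 = -23570*19463 = -458742910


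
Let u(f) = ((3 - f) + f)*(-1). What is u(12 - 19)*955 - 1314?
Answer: -4179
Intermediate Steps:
u(f) = -3 (u(f) = 3*(-1) = -3)
u(12 - 19)*955 - 1314 = -3*955 - 1314 = -2865 - 1314 = -4179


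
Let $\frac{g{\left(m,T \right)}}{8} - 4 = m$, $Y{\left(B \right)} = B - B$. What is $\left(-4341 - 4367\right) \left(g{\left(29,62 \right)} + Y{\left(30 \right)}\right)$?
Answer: $-2298912$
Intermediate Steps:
$Y{\left(B \right)} = 0$
$g{\left(m,T \right)} = 32 + 8 m$
$\left(-4341 - 4367\right) \left(g{\left(29,62 \right)} + Y{\left(30 \right)}\right) = \left(-4341 - 4367\right) \left(\left(32 + 8 \cdot 29\right) + 0\right) = - 8708 \left(\left(32 + 232\right) + 0\right) = - 8708 \left(264 + 0\right) = \left(-8708\right) 264 = -2298912$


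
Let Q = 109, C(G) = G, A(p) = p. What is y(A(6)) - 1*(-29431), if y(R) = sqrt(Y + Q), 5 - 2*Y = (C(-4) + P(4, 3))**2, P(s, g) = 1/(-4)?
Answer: 29431 + sqrt(6558)/8 ≈ 29441.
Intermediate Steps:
P(s, g) = -1/4
Y = -209/32 (Y = 5/2 - (-4 - 1/4)**2/2 = 5/2 - (-17/4)**2/2 = 5/2 - 1/2*289/16 = 5/2 - 289/32 = -209/32 ≈ -6.5313)
y(R) = sqrt(6558)/8 (y(R) = sqrt(-209/32 + 109) = sqrt(3279/32) = sqrt(6558)/8)
y(A(6)) - 1*(-29431) = sqrt(6558)/8 - 1*(-29431) = sqrt(6558)/8 + 29431 = 29431 + sqrt(6558)/8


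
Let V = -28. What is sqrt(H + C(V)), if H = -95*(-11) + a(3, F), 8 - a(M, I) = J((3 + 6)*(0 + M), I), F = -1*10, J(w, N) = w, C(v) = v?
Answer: sqrt(998) ≈ 31.591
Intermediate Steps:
F = -10
a(M, I) = 8 - 9*M (a(M, I) = 8 - (3 + 6)*(0 + M) = 8 - 9*M)
H = 1026 (H = -95*(-11) + (8 - 9*3) = 1045 + (8 - 27) = 1045 - 19 = 1026)
sqrt(H + C(V)) = sqrt(1026 - 28) = sqrt(998)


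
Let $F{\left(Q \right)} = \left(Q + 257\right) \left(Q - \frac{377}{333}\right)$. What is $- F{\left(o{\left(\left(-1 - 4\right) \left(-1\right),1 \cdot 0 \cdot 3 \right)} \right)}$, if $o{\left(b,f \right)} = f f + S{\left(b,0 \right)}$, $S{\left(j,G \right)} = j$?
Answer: $- \frac{337456}{333} \approx -1013.4$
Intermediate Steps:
$o{\left(b,f \right)} = b + f^{2}$ ($o{\left(b,f \right)} = f f + b = f^{2} + b = b + f^{2}$)
$F{\left(Q \right)} = \left(257 + Q\right) \left(- \frac{377}{333} + Q\right)$ ($F{\left(Q \right)} = \left(257 + Q\right) \left(Q - \frac{377}{333}\right) = \left(257 + Q\right) \left(- \frac{377}{333} + Q\right)$)
$- F{\left(o{\left(\left(-1 - 4\right) \left(-1\right),1 \cdot 0 \cdot 3 \right)} \right)} = - (- \frac{96889}{333} + \left(\left(-1 - 4\right) \left(-1\right) + \left(1 \cdot 0 \cdot 3\right)^{2}\right)^{2} + \frac{85204 \left(\left(-1 - 4\right) \left(-1\right) + \left(1 \cdot 0 \cdot 3\right)^{2}\right)}{333}) = - (- \frac{96889}{333} + \left(\left(-5\right) \left(-1\right) + \left(0 \cdot 3\right)^{2}\right)^{2} + \frac{85204 \left(\left(-5\right) \left(-1\right) + \left(0 \cdot 3\right)^{2}\right)}{333}) = - (- \frac{96889}{333} + \left(5 + 0^{2}\right)^{2} + \frac{85204 \left(5 + 0^{2}\right)}{333}) = - (- \frac{96889}{333} + \left(5 + 0\right)^{2} + \frac{85204 \left(5 + 0\right)}{333}) = - (- \frac{96889}{333} + 5^{2} + \frac{85204}{333} \cdot 5) = - (- \frac{96889}{333} + 25 + \frac{426020}{333}) = \left(-1\right) \frac{337456}{333} = - \frac{337456}{333}$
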